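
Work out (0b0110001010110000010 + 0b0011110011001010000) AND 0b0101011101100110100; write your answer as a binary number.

0b1011101100010000

Add column by column in base 2, right to left:
  0+0 = 0
  1+0 = 1
  0+0 = 0
  0+0 = 0
  0+1 = 1
  0+0 = 0
  0+1 = 1
  1+0 = 1
  1+0 = 1
  0+1 = 1
  1+1 = 0 carry 1
  0+0+1 = 1
  1+0 = 1
  0+1 = 1
  0+1 = 1
  0+1 = 1
  1+1 = 0 carry 1
  1+0+1 = 0 carry 1
  final carry 1
Sum = 0b1001111101111010010; now AND with 0b0101011101100110100:
  1001111101111010010
& 0101011101100110100
= 0001011101100010000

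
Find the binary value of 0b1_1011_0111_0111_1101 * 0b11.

0b1010010011001110111

Multiply each base-2 digit by 3, carrying:
  1×3 = 3 → write 1 carry 1
  0×3+1 = 1 → write 1
  1×3 = 3 → write 1 carry 1
  1×3+1 = 4 → write 0 carry 2
  1×3+2 = 5 → write 1 carry 2
  1×3+2 = 5 → write 1 carry 2
  1×3+2 = 5 → write 1 carry 2
  0×3+2 = 2 → write 0 carry 1
  1×3+1 = 4 → write 0 carry 2
  1×3+2 = 5 → write 1 carry 2
  1×3+2 = 5 → write 1 carry 2
  0×3+2 = 2 → write 0 carry 1
  1×3+1 = 4 → write 0 carry 2
  1×3+2 = 5 → write 1 carry 2
  0×3+2 = 2 → write 0 carry 1
  1×3+1 = 4 → write 0 carry 2
  1×3+2 = 5 → write 1 carry 2
  remaining carry: 10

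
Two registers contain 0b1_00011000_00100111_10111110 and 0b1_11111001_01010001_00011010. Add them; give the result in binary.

Add column by column in base 2, right to left:
  0+0 = 0
  1+1 = 0 carry 1
  1+0+1 = 0 carry 1
  1+1+1 = 1 carry 1
  1+1+1 = 1 carry 1
  1+0+1 = 0 carry 1
  0+0+1 = 1
  1+0 = 1
  1+1 = 0 carry 1
  1+0+1 = 0 carry 1
  1+0+1 = 0 carry 1
  0+0+1 = 1
  0+1 = 1
  1+0 = 1
  0+1 = 1
  0+0 = 0
  0+1 = 1
  0+0 = 0
  0+0 = 0
  1+1 = 0 carry 1
  1+1+1 = 1 carry 1
  0+1+1 = 0 carry 1
  0+1+1 = 0 carry 1
  0+1+1 = 0 carry 1
  1+1+1 = 1 carry 1
  final carry 1

0b11000100010111100011011000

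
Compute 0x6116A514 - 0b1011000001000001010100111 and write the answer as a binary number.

0x6116A514 = 0b1100001000101101010010100010100 in binary.
Subtract column by column in base 2:
  0-1 → 1 (borrow)
  0-1-1 → 0 (borrow)
  1-1-1 → 1 (borrow)
  0-0-1 → 1 (borrow)
  1-0-1 → 0
  0-1 → 1 (borrow)
  0-0-1 → 1 (borrow)
  0-1-1 → 0 (borrow)
  1-0-1 → 0
  0-1 → 1 (borrow)
  1-0-1 → 0
  0-0 → 0
  0-0 → 0
  1-0 → 1
  0-0 → 0
  1-1 → 0
  0-0 → 0
  1-0 → 1
  1-0 → 1
  0-0 → 0
  1-0 → 1
  0-1 → 1 (borrow)
  0-1-1 → 0 (borrow)
  0-0-1 → 1 (borrow)
  1-1-1 → 1 (borrow)
  0-0-1 → 1 (borrow)
  0-0-1 → 1 (borrow)
  0-0-1 → 1 (borrow)
  0-0-1 → 1 (borrow)
  1-0-1 → 0
  1-0 → 1

0b1011111101101100010001001101101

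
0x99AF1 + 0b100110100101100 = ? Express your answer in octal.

0o2364035

0x99AF1 = 0o2315361 in octal.
0b100110100101100 = 0o46454 in octal.
Add column by column in base 8, right to left:
  1+4 = 5
  6+5 = 3 carry 1
  3+4+1 = 0 carry 1
  5+6+1 = 4 carry 1
  1+4+1 = 6
  3+0 = 3
  2+0 = 2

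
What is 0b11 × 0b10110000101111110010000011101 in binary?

0b1000010010001111010110001010111

Multiply each base-2 digit by 3, carrying:
  1×3 = 3 → write 1 carry 1
  0×3+1 = 1 → write 1
  1×3 = 3 → write 1 carry 1
  1×3+1 = 4 → write 0 carry 2
  1×3+2 = 5 → write 1 carry 2
  0×3+2 = 2 → write 0 carry 1
  0×3+1 = 1 → write 1
  0×3 = 0 → write 0
  0×3 = 0 → write 0
  0×3 = 0 → write 0
  1×3 = 3 → write 1 carry 1
  0×3+1 = 1 → write 1
  0×3 = 0 → write 0
  1×3 = 3 → write 1 carry 1
  1×3+1 = 4 → write 0 carry 2
  1×3+2 = 5 → write 1 carry 2
  1×3+2 = 5 → write 1 carry 2
  1×3+2 = 5 → write 1 carry 2
  1×3+2 = 5 → write 1 carry 2
  0×3+2 = 2 → write 0 carry 1
  1×3+1 = 4 → write 0 carry 2
  0×3+2 = 2 → write 0 carry 1
  0×3+1 = 1 → write 1
  0×3 = 0 → write 0
  0×3 = 0 → write 0
  1×3 = 3 → write 1 carry 1
  1×3+1 = 4 → write 0 carry 2
  0×3+2 = 2 → write 0 carry 1
  1×3+1 = 4 → write 0 carry 2
  remaining carry: 10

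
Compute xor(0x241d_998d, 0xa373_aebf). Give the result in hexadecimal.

0x876e3732

XOR each hex digit independently (no carries):
  2^a=8, 4^3=7, 1^7=6, d^3=e, 9^a=3, 9^e=7, 8^b=3, d^f=2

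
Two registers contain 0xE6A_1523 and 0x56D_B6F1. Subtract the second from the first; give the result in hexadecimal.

0x8FC5E32

Subtract column by column in base 16:
  3-1 → 2
  2-F → 3 (borrow)
  5-6-1 → E (borrow)
  1-B-1 → 5 (borrow)
  A-D-1 → C (borrow)
  6-6-1 → F (borrow)
  E-5-1 → 8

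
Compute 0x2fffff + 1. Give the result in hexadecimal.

0x300000

The trailing 5 digits are F (max in base 16), so adding 1 cascades: they roll to 0 and the next digit up increments.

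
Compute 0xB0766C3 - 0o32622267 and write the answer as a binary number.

0b1010100111000100001000001100

0xB0766C3 = 0b1011000001110110011011000011 in binary.
0o32622267 = 0b11010110010010010110111 in binary.
Subtract column by column in base 2:
  1-1 → 0
  1-1 → 0
  0-1 → 1 (borrow)
  0-0-1 → 1 (borrow)
  0-1-1 → 0 (borrow)
  0-1-1 → 0 (borrow)
  1-0-1 → 0
  1-1 → 0
  0-0 → 0
  1-0 → 1
  1-1 → 0
  0-0 → 0
  0-0 → 0
  1-1 → 0
  1-0 → 1
  0-0 → 0
  1-1 → 0
  1-1 → 0
  1-0 → 1
  0-1 → 1 (borrow)
  0-0-1 → 1 (borrow)
  0-1-1 → 0 (borrow)
  0-1-1 → 0 (borrow)
  0-0-1 → 1 (borrow)
  1-0-1 → 0
  1-0 → 1
  0-0 → 0
  1-0 → 1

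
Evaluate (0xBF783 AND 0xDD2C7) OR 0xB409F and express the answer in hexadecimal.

0xBF783 AND 0xDD2C7 = 0x9D283.
Then OR with 0xB409F.

0xBD29F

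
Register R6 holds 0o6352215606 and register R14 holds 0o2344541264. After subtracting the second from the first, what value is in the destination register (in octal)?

0o4005454322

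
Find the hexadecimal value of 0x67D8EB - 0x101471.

Subtract column by column in base 16:
  B-1 → A
  E-7 → 7
  8-4 → 4
  D-1 → C
  7-0 → 7
  6-1 → 5

0x57C47A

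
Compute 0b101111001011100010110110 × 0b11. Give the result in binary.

0b10001101100010101000100010

Multiply each base-2 digit by 3, carrying:
  0×3 = 0 → write 0
  1×3 = 3 → write 1 carry 1
  1×3+1 = 4 → write 0 carry 2
  0×3+2 = 2 → write 0 carry 1
  1×3+1 = 4 → write 0 carry 2
  1×3+2 = 5 → write 1 carry 2
  0×3+2 = 2 → write 0 carry 1
  1×3+1 = 4 → write 0 carry 2
  0×3+2 = 2 → write 0 carry 1
  0×3+1 = 1 → write 1
  0×3 = 0 → write 0
  1×3 = 3 → write 1 carry 1
  1×3+1 = 4 → write 0 carry 2
  1×3+2 = 5 → write 1 carry 2
  0×3+2 = 2 → write 0 carry 1
  1×3+1 = 4 → write 0 carry 2
  0×3+2 = 2 → write 0 carry 1
  0×3+1 = 1 → write 1
  1×3 = 3 → write 1 carry 1
  1×3+1 = 4 → write 0 carry 2
  1×3+2 = 5 → write 1 carry 2
  1×3+2 = 5 → write 1 carry 2
  0×3+2 = 2 → write 0 carry 1
  1×3+1 = 4 → write 0 carry 2
  remaining carry: 10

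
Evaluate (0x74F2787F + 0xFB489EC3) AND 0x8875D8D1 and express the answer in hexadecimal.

Add column by column in base 16, right to left:
  F+3 = 2 carry 1
  7+C+1 = 4 carry 1
  8+E+1 = 7 carry 1
  7+9+1 = 1 carry 1
  2+8+1 = B
  F+4 = 3 carry 1
  4+B+1 = 0 carry 1
  7+F+1 = 7 carry 1
  final carry 1
Sum = 0x1703B1742; now AND with 0x8875D8D1:
  1&0=0, 7&8=0, 0&8=0, 3&7=3, B&5=1, 1&D=1, 7&8=0, 4&D=4, 2&1=0

0x311040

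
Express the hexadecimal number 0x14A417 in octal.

0o5122027

Expand each hex digit to 4 bits: 1=0001 4=0100 A=1010 4=0100 1=0001 7=0111.
Group the bits in threes: 101 001 010 010 000 010 111 → 5122027.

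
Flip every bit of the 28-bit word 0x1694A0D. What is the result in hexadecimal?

0xE96B5F2

Each hex digit d becomes F−d:
  1→E, 6→9, 9→6, 4→B, A→5, 0→F, D→2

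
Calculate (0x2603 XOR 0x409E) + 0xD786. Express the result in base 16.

0x13E23

First 0x2603 XOR 0x409E = 0x669D.
Add column by column in base 16, right to left:
  D+6 = 3 carry 1
  9+8+1 = 2 carry 1
  6+7+1 = E
  6+D = 3 carry 1
  final carry 1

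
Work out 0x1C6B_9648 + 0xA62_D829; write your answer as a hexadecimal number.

0x26CE6E71

Add column by column in base 16, right to left:
  8+9 = 1 carry 1
  4+2+1 = 7
  6+8 = E
  9+D = 6 carry 1
  B+2+1 = E
  6+6 = C
  C+A = 6 carry 1
  1+0+1 = 2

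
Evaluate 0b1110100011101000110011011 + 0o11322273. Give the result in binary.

0o11322273 = 0b1001011010010010111011 in binary.
Add column by column in base 2, right to left:
  1+1 = 0 carry 1
  1+1+1 = 1 carry 1
  0+0+1 = 1
  1+1 = 0 carry 1
  1+1+1 = 1 carry 1
  0+1+1 = 0 carry 1
  0+0+1 = 1
  1+1 = 0 carry 1
  1+0+1 = 0 carry 1
  0+0+1 = 1
  0+1 = 1
  0+0 = 0
  1+0 = 1
  0+1 = 1
  1+0 = 1
  1+1 = 0 carry 1
  1+1+1 = 1 carry 1
  0+0+1 = 1
  0+1 = 1
  0+0 = 0
  1+0 = 1
  0+1 = 1
  1+0 = 1
  1+0 = 1
  1+0 = 1

0b1111101110111011001010110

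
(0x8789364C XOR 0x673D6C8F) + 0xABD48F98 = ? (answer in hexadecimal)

0x18C88EA5B

First 0x8789364C XOR 0x673D6C8F = 0xE0B45AC3.
Add column by column in base 16, right to left:
  3+8 = B
  C+9 = 5 carry 1
  A+F+1 = A carry 1
  5+8+1 = E
  4+4 = 8
  B+D = 8 carry 1
  0+B+1 = C
  E+A = 8 carry 1
  final carry 1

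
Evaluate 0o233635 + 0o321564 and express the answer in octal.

Add column by column in base 8, right to left:
  5+4 = 1 carry 1
  3+6+1 = 2 carry 1
  6+5+1 = 4 carry 1
  3+1+1 = 5
  3+2 = 5
  2+3 = 5

0o555421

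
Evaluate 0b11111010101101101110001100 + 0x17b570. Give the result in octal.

0o400510374

0b11111010101101101110001100 = 0o372555614 in octal.
0x17b570 = 0o5732560 in octal.
Add column by column in base 8, right to left:
  4+0 = 4
  1+6 = 7
  6+5 = 3 carry 1
  5+2+1 = 0 carry 1
  5+3+1 = 1 carry 1
  5+7+1 = 5 carry 1
  2+5+1 = 0 carry 1
  7+0+1 = 0 carry 1
  3+0+1 = 4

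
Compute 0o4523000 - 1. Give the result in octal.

The trailing 3 digits are 0, so subtracting 1 borrows through: they become 7 and the next digit up decrements.

0o4522777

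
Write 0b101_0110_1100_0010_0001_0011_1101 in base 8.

Group the bits in threes: 101 011 011 000 010 000 100 111 101 → 533020475.

0o533020475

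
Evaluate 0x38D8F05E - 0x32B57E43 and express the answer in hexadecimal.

Subtract column by column in base 16:
  E-3 → B
  5-4 → 1
  0-E → 2 (borrow)
  F-7-1 → 7
  8-5 → 3
  D-B → 2
  8-2 → 6
  3-3 → 0

0x623721B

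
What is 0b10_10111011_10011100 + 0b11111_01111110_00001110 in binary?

0b1000100011100110101010

Add column by column in base 2, right to left:
  0+0 = 0
  0+1 = 1
  1+1 = 0 carry 1
  1+1+1 = 1 carry 1
  1+0+1 = 0 carry 1
  0+0+1 = 1
  0+0 = 0
  1+0 = 1
  1+0 = 1
  1+1 = 0 carry 1
  0+1+1 = 0 carry 1
  1+1+1 = 1 carry 1
  1+1+1 = 1 carry 1
  1+1+1 = 1 carry 1
  0+1+1 = 0 carry 1
  1+0+1 = 0 carry 1
  0+1+1 = 0 carry 1
  1+1+1 = 1 carry 1
  0+1+1 = 0 carry 1
  0+1+1 = 0 carry 1
  0+1+1 = 0 carry 1
  final carry 1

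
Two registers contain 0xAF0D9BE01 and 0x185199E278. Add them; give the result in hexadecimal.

Add column by column in base 16, right to left:
  1+8 = 9
  0+7 = 7
  E+2 = 0 carry 1
  B+E+1 = A carry 1
  9+9+1 = 3 carry 1
  D+9+1 = 7 carry 1
  0+1+1 = 2
  F+5 = 4 carry 1
  A+8+1 = 3 carry 1
  0+1+1 = 2

0x234273A079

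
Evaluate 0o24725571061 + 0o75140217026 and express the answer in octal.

0o122066010107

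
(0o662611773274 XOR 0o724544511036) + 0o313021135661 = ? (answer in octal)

0o461376420123

First 0o662611773274 XOR 0o724544511036 = 0o146355262242.
Add column by column in base 8, right to left:
  2+1 = 3
  4+6 = 2 carry 1
  2+6+1 = 1 carry 1
  2+5+1 = 0 carry 1
  6+3+1 = 2 carry 1
  2+1+1 = 4
  5+1 = 6
  5+2 = 7
  3+0 = 3
  6+3 = 1 carry 1
  4+1+1 = 6
  1+3 = 4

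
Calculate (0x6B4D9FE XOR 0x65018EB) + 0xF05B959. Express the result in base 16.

0xFEA7A6E

First 0x6B4D9FE XOR 0x65018EB = 0x0E4C115.
Add column by column in base 16, right to left:
  5+9 = E
  1+5 = 6
  1+9 = A
  C+B = 7 carry 1
  4+5+1 = A
  E+0 = E
  0+F = F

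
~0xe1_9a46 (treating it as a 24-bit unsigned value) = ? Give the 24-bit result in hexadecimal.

Each hex digit d becomes f−d:
  e→1, 1→e, 9→6, a→5, 4→b, 6→9

0x1e65b9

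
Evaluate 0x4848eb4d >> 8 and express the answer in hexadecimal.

0x4848eb

Shifting right by 8 bits = 2 hex digits: drop the last 2.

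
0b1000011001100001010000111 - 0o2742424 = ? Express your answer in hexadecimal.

0b1000011001100001010000111 = 0x10cc287 in hexadecimal.
0o2742424 = 0xbc514 in hexadecimal.
Subtract column by column in base 16:
  7-4 → 3
  8-1 → 7
  2-5 → d (borrow)
  c-c-1 → f (borrow)
  c-b-1 → 0
  0-0 → 0
  1-0 → 1

0x100fd73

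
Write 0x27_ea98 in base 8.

0o11765230

Expand each hex digit to 4 bits: 2=0010 7=0111 e=1110 a=1010 9=1001 8=1000.
Group the bits in threes: 001 001 111 110 101 010 011 000 → 11765230.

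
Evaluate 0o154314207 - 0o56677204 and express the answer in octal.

Subtract column by column in base 8:
  7-4 → 3
  0-0 → 0
  2-2 → 0
  4-7 → 5 (borrow)
  1-7-1 → 1 (borrow)
  3-6-1 → 4 (borrow)
  4-6-1 → 5 (borrow)
  5-5-1 → 7 (borrow)
  1-0-1 → 0

0o75415003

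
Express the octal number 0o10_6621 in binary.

0b1000110110010001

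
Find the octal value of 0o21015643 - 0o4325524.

Subtract column by column in base 8:
  3-4 → 7 (borrow)
  4-2-1 → 1
  6-5 → 1
  5-5 → 0
  1-2 → 7 (borrow)
  0-3-1 → 4 (borrow)
  1-4-1 → 4 (borrow)
  2-0-1 → 1

0o14470117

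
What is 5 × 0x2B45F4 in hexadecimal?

Multiply each base-16 digit by 5, carrying:
  4×5 = 20 → write 4 carry 1
  F×5+1 = 76 → write C carry 4
  5×5+4 = 29 → write D carry 1
  4×5+1 = 21 → write 5 carry 1
  B×5+1 = 56 → write 8 carry 3
  2×5+3 = 13 → write D

0xD85DC4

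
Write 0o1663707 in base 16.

0x767C7

Each octal digit is 3 bits: 1=001 6=110 6=110 3=011 7=111 0=000 7=111.
Group the bits into nibbles: 0111 0110 0111 1100 0111 → 767C7.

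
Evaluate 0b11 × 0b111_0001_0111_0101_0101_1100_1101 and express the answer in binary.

Multiply each base-2 digit by 3, carrying:
  1×3 = 3 → write 1 carry 1
  0×3+1 = 1 → write 1
  1×3 = 3 → write 1 carry 1
  1×3+1 = 4 → write 0 carry 2
  0×3+2 = 2 → write 0 carry 1
  0×3+1 = 1 → write 1
  1×3 = 3 → write 1 carry 1
  1×3+1 = 4 → write 0 carry 2
  1×3+2 = 5 → write 1 carry 2
  0×3+2 = 2 → write 0 carry 1
  1×3+1 = 4 → write 0 carry 2
  0×3+2 = 2 → write 0 carry 1
  1×3+1 = 4 → write 0 carry 2
  0×3+2 = 2 → write 0 carry 1
  1×3+1 = 4 → write 0 carry 2
  0×3+2 = 2 → write 0 carry 1
  1×3+1 = 4 → write 0 carry 2
  1×3+2 = 5 → write 1 carry 2
  1×3+2 = 5 → write 1 carry 2
  0×3+2 = 2 → write 0 carry 1
  1×3+1 = 4 → write 0 carry 2
  0×3+2 = 2 → write 0 carry 1
  0×3+1 = 1 → write 1
  0×3 = 0 → write 0
  1×3 = 3 → write 1 carry 1
  1×3+1 = 4 → write 0 carry 2
  1×3+2 = 5 → write 1 carry 2
  remaining carry: 10

0b10101010001100000000101100111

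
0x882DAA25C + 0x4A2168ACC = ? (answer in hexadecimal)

0xD24F12D28

Add column by column in base 16, right to left:
  C+C = 8 carry 1
  5+C+1 = 2 carry 1
  2+A+1 = D
  A+8 = 2 carry 1
  A+6+1 = 1 carry 1
  D+1+1 = F
  2+2 = 4
  8+A = 2 carry 1
  8+4+1 = D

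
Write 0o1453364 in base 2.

0b1100101011011110100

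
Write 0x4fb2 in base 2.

Expand each hex digit to 4 bits: 4=0100 f=1111 b=1011 2=0010.

0b100111110110010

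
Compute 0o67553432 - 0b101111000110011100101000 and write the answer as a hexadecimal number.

0x226FF2

0o67553432 = 0xDED71A in hexadecimal.
0b101111000110011100101000 = 0xBC6728 in hexadecimal.
Subtract column by column in base 16:
  A-8 → 2
  1-2 → F (borrow)
  7-7-1 → F (borrow)
  D-6-1 → 6
  E-C → 2
  D-B → 2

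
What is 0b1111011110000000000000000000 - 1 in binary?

The trailing 19 digits are 0, so subtracting 1 borrows through: they become 1 and the next digit up decrements.

0b1111011101111111111111111111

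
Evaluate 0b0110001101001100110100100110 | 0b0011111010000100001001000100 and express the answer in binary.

0b0111111111001100111101100110

OR bit by bit (1 where either bit is 1):
  0110001101001100110100100110
| 0011111010000100001001000100
= 0111111111001100111101100110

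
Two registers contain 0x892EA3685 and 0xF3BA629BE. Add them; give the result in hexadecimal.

Add column by column in base 16, right to left:
  5+E = 3 carry 1
  8+B+1 = 4 carry 1
  6+9+1 = 0 carry 1
  3+2+1 = 6
  A+6 = 0 carry 1
  E+A+1 = 9 carry 1
  2+B+1 = E
  9+3 = C
  8+F = 7 carry 1
  final carry 1

0x17CE906043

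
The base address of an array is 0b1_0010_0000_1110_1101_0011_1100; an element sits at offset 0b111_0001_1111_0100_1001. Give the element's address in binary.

0b1001010000000110010000101

Add column by column in base 2, right to left:
  0+1 = 1
  0+0 = 0
  1+0 = 1
  1+1 = 0 carry 1
  1+0+1 = 0 carry 1
  1+0+1 = 0 carry 1
  0+1+1 = 0 carry 1
  0+0+1 = 1
  1+1 = 0 carry 1
  0+1+1 = 0 carry 1
  1+1+1 = 1 carry 1
  1+1+1 = 1 carry 1
  0+1+1 = 0 carry 1
  1+0+1 = 0 carry 1
  1+0+1 = 0 carry 1
  1+0+1 = 0 carry 1
  0+1+1 = 0 carry 1
  0+1+1 = 0 carry 1
  0+1+1 = 0 carry 1
  0+0+1 = 1
  0+0 = 0
  1+0 = 1
  0+0 = 0
  0+0 = 0
  1+0 = 1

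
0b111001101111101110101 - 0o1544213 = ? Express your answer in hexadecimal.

0x1616EA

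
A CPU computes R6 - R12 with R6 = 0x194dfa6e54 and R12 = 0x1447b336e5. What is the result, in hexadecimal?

0x50647376f

Subtract column by column in base 16:
  4-5 → f (borrow)
  5-e-1 → 6 (borrow)
  e-6-1 → 7
  6-3 → 3
  a-3 → 7
  f-b → 4
  d-7 → 6
  4-4 → 0
  9-4 → 5
  1-1 → 0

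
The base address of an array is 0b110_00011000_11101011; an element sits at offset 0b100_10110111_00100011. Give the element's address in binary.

0b10101101000000001110

Add column by column in base 2, right to left:
  1+1 = 0 carry 1
  1+1+1 = 1 carry 1
  0+0+1 = 1
  1+0 = 1
  0+0 = 0
  1+1 = 0 carry 1
  1+0+1 = 0 carry 1
  1+0+1 = 0 carry 1
  0+1+1 = 0 carry 1
  0+1+1 = 0 carry 1
  0+1+1 = 0 carry 1
  1+0+1 = 0 carry 1
  1+1+1 = 1 carry 1
  0+1+1 = 0 carry 1
  0+0+1 = 1
  0+1 = 1
  0+0 = 0
  1+0 = 1
  1+1 = 0 carry 1
  final carry 1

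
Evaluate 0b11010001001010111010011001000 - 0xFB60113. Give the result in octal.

0b11010001001010111010011001000 = 0o3211272310 in octal.
0xFB60113 = 0o1755400423 in octal.
Subtract column by column in base 8:
  0-3 → 5 (borrow)
  1-2-1 → 6 (borrow)
  3-4-1 → 6 (borrow)
  2-0-1 → 1
  7-0 → 7
  2-4 → 6 (borrow)
  1-5-1 → 3 (borrow)
  1-5-1 → 3 (borrow)
  2-7-1 → 2 (borrow)
  3-1-1 → 1

0o1233671665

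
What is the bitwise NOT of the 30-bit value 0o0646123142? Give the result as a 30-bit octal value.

Each oct digit d becomes 7−d:
  0→7, 6→1, 4→3, 6→1, 1→6, 2→5, 3→4, 1→6, 4→3, 2→5

0o7131654635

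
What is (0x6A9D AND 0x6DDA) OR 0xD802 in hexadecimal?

0xF89A

0x6A9D AND 0x6DDA = 0x6898.
Then OR with 0xD802.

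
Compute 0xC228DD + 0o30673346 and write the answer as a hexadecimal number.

0o30673346 = 0x6376E6 in hexadecimal.
Add column by column in base 16, right to left:
  D+6 = 3 carry 1
  D+E+1 = C carry 1
  8+6+1 = F
  2+7 = 9
  2+3 = 5
  C+6 = 2 carry 1
  final carry 1

0x1259FC3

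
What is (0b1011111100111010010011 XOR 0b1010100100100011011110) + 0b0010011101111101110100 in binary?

0b11110110010111000001

First 0b1011111100111010010011 XOR 0b1010100100100011011110 = 0b0001011000011001001101.
Add column by column in base 2, right to left:
  1+0 = 1
  0+0 = 0
  1+1 = 0 carry 1
  1+0+1 = 0 carry 1
  0+1+1 = 0 carry 1
  0+1+1 = 0 carry 1
  1+1+1 = 1 carry 1
  0+0+1 = 1
  0+1 = 1
  1+1 = 0 carry 1
  1+1+1 = 1 carry 1
  0+1+1 = 0 carry 1
  0+1+1 = 0 carry 1
  0+0+1 = 1
  0+1 = 1
  1+1 = 0 carry 1
  1+1+1 = 1 carry 1
  0+0+1 = 1
  1+0 = 1
  0+1 = 1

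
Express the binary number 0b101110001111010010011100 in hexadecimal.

0xB8F49C

Group the bits into nibbles: 1011 1000 1111 0100 1001 1100 → B8F49C.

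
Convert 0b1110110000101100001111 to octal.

Group the bits in threes: 001 110 110 000 101 100 001 111 → 16605417.

0o16605417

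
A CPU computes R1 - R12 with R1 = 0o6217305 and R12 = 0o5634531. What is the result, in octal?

0o362554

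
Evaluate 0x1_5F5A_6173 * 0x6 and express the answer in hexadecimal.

0x83C1E48B2

Multiply each base-16 digit by 6, carrying:
  3×6 = 18 → write 2 carry 1
  7×6+1 = 43 → write B carry 2
  1×6+2 = 8 → write 8
  6×6 = 36 → write 4 carry 2
  A×6+2 = 62 → write E carry 3
  5×6+3 = 33 → write 1 carry 2
  F×6+2 = 92 → write C carry 5
  5×6+5 = 35 → write 3 carry 2
  1×6+2 = 8 → write 8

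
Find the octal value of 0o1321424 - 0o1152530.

Subtract column by column in base 8:
  4-0 → 4
  2-3 → 7 (borrow)
  4-5-1 → 6 (borrow)
  1-2-1 → 6 (borrow)
  2-5-1 → 4 (borrow)
  3-1-1 → 1
  1-1 → 0

0o146674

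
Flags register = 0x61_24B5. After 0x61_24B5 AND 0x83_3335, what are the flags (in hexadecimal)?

0x012035

AND each hex digit independently (no carries):
  6&8=0, 1&3=1, 2&3=2, 4&3=0, B&3=3, 5&5=5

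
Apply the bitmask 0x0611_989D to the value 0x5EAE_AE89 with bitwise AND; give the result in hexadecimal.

AND each hex digit independently (no carries):
  5&0=0, E&6=6, A&1=0, E&1=0, A&9=8, E&8=8, 8&9=8, 9&D=9

0x06008889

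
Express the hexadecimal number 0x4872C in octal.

0o1103454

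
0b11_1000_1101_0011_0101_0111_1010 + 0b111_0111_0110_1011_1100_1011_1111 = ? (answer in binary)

0b1011000000111111001000111001

Add column by column in base 2, right to left:
  0+1 = 1
  1+1 = 0 carry 1
  0+1+1 = 0 carry 1
  1+1+1 = 1 carry 1
  1+1+1 = 1 carry 1
  1+1+1 = 1 carry 1
  1+0+1 = 0 carry 1
  0+1+1 = 0 carry 1
  1+0+1 = 0 carry 1
  0+0+1 = 1
  1+1 = 0 carry 1
  0+1+1 = 0 carry 1
  1+1+1 = 1 carry 1
  1+1+1 = 1 carry 1
  0+0+1 = 1
  0+1 = 1
  1+0 = 1
  0+1 = 1
  1+1 = 0 carry 1
  1+0+1 = 0 carry 1
  0+1+1 = 0 carry 1
  0+1+1 = 0 carry 1
  0+1+1 = 0 carry 1
  1+0+1 = 0 carry 1
  1+1+1 = 1 carry 1
  1+1+1 = 1 carry 1
  0+1+1 = 0 carry 1
  final carry 1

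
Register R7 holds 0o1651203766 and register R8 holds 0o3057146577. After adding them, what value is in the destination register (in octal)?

Add column by column in base 8, right to left:
  6+7 = 5 carry 1
  6+7+1 = 6 carry 1
  7+5+1 = 5 carry 1
  3+6+1 = 2 carry 1
  0+4+1 = 5
  2+1 = 3
  1+7 = 0 carry 1
  5+5+1 = 3 carry 1
  6+0+1 = 7
  1+3 = 4

0o4730352565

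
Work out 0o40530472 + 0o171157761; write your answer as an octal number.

0o231710453

Add column by column in base 8, right to left:
  2+1 = 3
  7+6 = 5 carry 1
  4+7+1 = 4 carry 1
  0+7+1 = 0 carry 1
  3+5+1 = 1 carry 1
  5+1+1 = 7
  0+1 = 1
  4+7 = 3 carry 1
  0+1+1 = 2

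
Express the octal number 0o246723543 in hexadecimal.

Each octal digit is 3 bits: 2=010 4=100 6=110 7=111 2=010 3=011 5=101 4=100 3=011.
Group the bits into nibbles: 0010 1001 1011 1010 0111 0110 0011 → 29BA763.

0x29BA763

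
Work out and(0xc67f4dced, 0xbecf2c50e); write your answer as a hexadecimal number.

0x864f0c40c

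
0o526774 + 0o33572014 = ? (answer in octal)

0o34321010

Add column by column in base 8, right to left:
  4+4 = 0 carry 1
  7+1+1 = 1 carry 1
  7+0+1 = 0 carry 1
  6+2+1 = 1 carry 1
  2+7+1 = 2 carry 1
  5+5+1 = 3 carry 1
  0+3+1 = 4
  0+3 = 3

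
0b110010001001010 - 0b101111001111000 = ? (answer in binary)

0b10111010010

Subtract column by column in base 2:
  0-0 → 0
  1-0 → 1
  0-0 → 0
  1-1 → 0
  0-1 → 1 (borrow)
  0-1-1 → 0 (borrow)
  1-1-1 → 1 (borrow)
  0-0-1 → 1 (borrow)
  0-0-1 → 1 (borrow)
  0-1-1 → 0 (borrow)
  1-1-1 → 1 (borrow)
  0-1-1 → 0 (borrow)
  0-1-1 → 0 (borrow)
  1-0-1 → 0
  1-1 → 0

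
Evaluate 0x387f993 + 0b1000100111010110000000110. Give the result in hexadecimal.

0x49ba599

0b1000100111010110000000110 = 0x113ac06 in hexadecimal.
Add column by column in base 16, right to left:
  3+6 = 9
  9+0 = 9
  9+c = 5 carry 1
  f+a+1 = a carry 1
  7+3+1 = b
  8+1 = 9
  3+1 = 4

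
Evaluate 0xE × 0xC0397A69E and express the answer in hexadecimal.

0xA8324B1CA4

Multiply each base-16 digit by 14, carrying:
  E×14 = 196 → write 4 carry 12
  9×14+12 = 138 → write A carry 8
  6×14+8 = 92 → write C carry 5
  A×14+5 = 145 → write 1 carry 9
  7×14+9 = 107 → write B carry 6
  9×14+6 = 132 → write 4 carry 8
  3×14+8 = 50 → write 2 carry 3
  0×14+3 = 3 → write 3
  C×14 = 168 → write 8 carry 10
  remaining carry: A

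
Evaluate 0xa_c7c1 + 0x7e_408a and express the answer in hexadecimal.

0x89084b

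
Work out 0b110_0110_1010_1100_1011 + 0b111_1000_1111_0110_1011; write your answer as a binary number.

0b11011111101000110110

Add column by column in base 2, right to left:
  1+1 = 0 carry 1
  1+1+1 = 1 carry 1
  0+0+1 = 1
  1+1 = 0 carry 1
  0+0+1 = 1
  0+1 = 1
  1+1 = 0 carry 1
  1+0+1 = 0 carry 1
  0+1+1 = 0 carry 1
  1+1+1 = 1 carry 1
  0+1+1 = 0 carry 1
  1+1+1 = 1 carry 1
  0+0+1 = 1
  1+0 = 1
  1+0 = 1
  0+1 = 1
  0+1 = 1
  1+1 = 0 carry 1
  1+1+1 = 1 carry 1
  final carry 1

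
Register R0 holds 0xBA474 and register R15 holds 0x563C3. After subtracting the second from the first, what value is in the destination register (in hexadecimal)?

0x640B1

Subtract column by column in base 16:
  4-3 → 1
  7-C → B (borrow)
  4-3-1 → 0
  A-6 → 4
  B-5 → 6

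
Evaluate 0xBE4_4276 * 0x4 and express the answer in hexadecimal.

Multiply each base-16 digit by 4, carrying:
  6×4 = 24 → write 8 carry 1
  7×4+1 = 29 → write D carry 1
  2×4+1 = 9 → write 9
  4×4 = 16 → write 0 carry 1
  4×4+1 = 17 → write 1 carry 1
  E×4+1 = 57 → write 9 carry 3
  B×4+3 = 47 → write F carry 2
  remaining carry: 2

0x2F9109D8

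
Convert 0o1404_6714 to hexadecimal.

0x304dcc

Each octal digit is 3 bits: 1=001 4=100 0=000 4=100 6=110 7=111 1=001 4=100.
Group the bits into nibbles: 0011 0000 0100 1101 1100 1100 → 304dcc.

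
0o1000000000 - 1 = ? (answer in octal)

0o777777777

The trailing 9 digits are 0, so subtracting 1 borrows through: they become 7 and the next digit up decrements.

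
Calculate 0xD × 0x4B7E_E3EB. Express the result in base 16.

Multiply each base-16 digit by 13, carrying:
  B×13 = 143 → write F carry 8
  E×13+8 = 190 → write E carry 11
  3×13+11 = 50 → write 2 carry 3
  E×13+3 = 185 → write 9 carry 11
  E×13+11 = 193 → write 1 carry 12
  7×13+12 = 103 → write 7 carry 6
  B×13+6 = 149 → write 5 carry 9
  4×13+9 = 61 → write D carry 3
  remaining carry: 3

0x3D57192EF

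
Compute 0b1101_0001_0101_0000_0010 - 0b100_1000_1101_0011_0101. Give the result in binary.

0b10001000011111001101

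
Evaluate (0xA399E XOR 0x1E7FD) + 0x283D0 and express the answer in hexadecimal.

0xE6233

First 0xA399E XOR 0x1E7FD = 0xBDE63.
Add column by column in base 16, right to left:
  3+0 = 3
  6+D = 3 carry 1
  E+3+1 = 2 carry 1
  D+8+1 = 6 carry 1
  B+2+1 = E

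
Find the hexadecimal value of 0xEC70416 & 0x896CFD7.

0x8860416

AND each hex digit independently (no carries):
  E&8=8, C&9=8, 7&6=6, 0&C=0, 4&F=4, 1&D=1, 6&7=6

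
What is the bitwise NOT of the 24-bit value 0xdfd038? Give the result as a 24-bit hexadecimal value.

0x202fc7

Each hex digit d becomes f−d:
  d→2, f→0, d→2, 0→f, 3→c, 8→7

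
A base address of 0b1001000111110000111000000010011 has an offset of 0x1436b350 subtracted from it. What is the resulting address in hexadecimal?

0x34c1bcc3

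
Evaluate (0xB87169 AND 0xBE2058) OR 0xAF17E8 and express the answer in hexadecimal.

0xBF37E8

0xB87169 AND 0xBE2058 = 0xB82048.
Then OR with 0xAF17E8.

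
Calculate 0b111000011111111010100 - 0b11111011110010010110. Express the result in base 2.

0b11001000001100111110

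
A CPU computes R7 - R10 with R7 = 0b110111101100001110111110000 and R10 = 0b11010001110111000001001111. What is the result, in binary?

0b11101011101010110110100001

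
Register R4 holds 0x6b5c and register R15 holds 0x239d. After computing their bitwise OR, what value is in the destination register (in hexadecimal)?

OR each hex digit independently (no carries):
  6|2=6, b|3=b, 5|9=d, c|d=d

0x6bdd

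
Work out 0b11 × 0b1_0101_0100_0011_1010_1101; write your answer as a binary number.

0b1111111100101100000111

Multiply each base-2 digit by 3, carrying:
  1×3 = 3 → write 1 carry 1
  0×3+1 = 1 → write 1
  1×3 = 3 → write 1 carry 1
  1×3+1 = 4 → write 0 carry 2
  0×3+2 = 2 → write 0 carry 1
  1×3+1 = 4 → write 0 carry 2
  0×3+2 = 2 → write 0 carry 1
  1×3+1 = 4 → write 0 carry 2
  1×3+2 = 5 → write 1 carry 2
  1×3+2 = 5 → write 1 carry 2
  0×3+2 = 2 → write 0 carry 1
  0×3+1 = 1 → write 1
  0×3 = 0 → write 0
  0×3 = 0 → write 0
  1×3 = 3 → write 1 carry 1
  0×3+1 = 1 → write 1
  1×3 = 3 → write 1 carry 1
  0×3+1 = 1 → write 1
  1×3 = 3 → write 1 carry 1
  0×3+1 = 1 → write 1
  1×3 = 3 → write 1 carry 1
  remaining carry: 1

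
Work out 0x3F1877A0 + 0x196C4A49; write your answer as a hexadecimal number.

0x5884C1E9

Add column by column in base 16, right to left:
  0+9 = 9
  A+4 = E
  7+A = 1 carry 1
  7+4+1 = C
  8+C = 4 carry 1
  1+6+1 = 8
  F+9 = 8 carry 1
  3+1+1 = 5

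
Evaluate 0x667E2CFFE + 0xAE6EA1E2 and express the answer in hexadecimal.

0x7165171E0

Add column by column in base 16, right to left:
  E+2 = 0 carry 1
  F+E+1 = E carry 1
  F+1+1 = 1 carry 1
  C+A+1 = 7 carry 1
  2+E+1 = 1 carry 1
  E+6+1 = 5 carry 1
  7+E+1 = 6 carry 1
  6+A+1 = 1 carry 1
  6+0+1 = 7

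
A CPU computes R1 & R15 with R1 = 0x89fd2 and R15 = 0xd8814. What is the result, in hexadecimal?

AND each hex digit independently (no carries):
  8&d=8, 9&8=8, f&8=8, d&1=1, 2&4=0

0x88810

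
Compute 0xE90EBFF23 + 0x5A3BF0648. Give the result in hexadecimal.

Add column by column in base 16, right to left:
  3+8 = B
  2+4 = 6
  F+6 = 5 carry 1
  F+0+1 = 0 carry 1
  B+F+1 = B carry 1
  E+B+1 = A carry 1
  0+3+1 = 4
  9+A = 3 carry 1
  E+5+1 = 4 carry 1
  final carry 1

0x1434AB056B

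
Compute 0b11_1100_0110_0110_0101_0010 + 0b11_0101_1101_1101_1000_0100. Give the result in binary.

Add column by column in base 2, right to left:
  0+0 = 0
  1+0 = 1
  0+1 = 1
  0+0 = 0
  1+0 = 1
  0+0 = 0
  1+0 = 1
  0+1 = 1
  0+1 = 1
  1+0 = 1
  1+1 = 0 carry 1
  0+1+1 = 0 carry 1
  0+1+1 = 0 carry 1
  1+0+1 = 0 carry 1
  1+1+1 = 1 carry 1
  0+1+1 = 0 carry 1
  0+1+1 = 0 carry 1
  0+0+1 = 1
  1+1 = 0 carry 1
  1+0+1 = 0 carry 1
  1+1+1 = 1 carry 1
  1+1+1 = 1 carry 1
  final carry 1

0b11100100100001111010110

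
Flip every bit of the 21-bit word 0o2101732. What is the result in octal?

Each oct digit d becomes 7−d:
  2→5, 1→6, 0→7, 1→6, 7→0, 3→4, 2→5

0o5676045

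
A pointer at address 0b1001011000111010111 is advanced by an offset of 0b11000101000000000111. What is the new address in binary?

Add column by column in base 2, right to left:
  1+1 = 0 carry 1
  1+1+1 = 1 carry 1
  1+1+1 = 1 carry 1
  0+0+1 = 1
  1+0 = 1
  0+0 = 0
  1+0 = 1
  1+0 = 1
  1+0 = 1
  0+0 = 0
  0+0 = 0
  0+0 = 0
  1+1 = 0 carry 1
  1+0+1 = 0 carry 1
  0+1+1 = 0 carry 1
  1+0+1 = 0 carry 1
  0+0+1 = 1
  0+0 = 0
  1+1 = 0 carry 1
  0+1+1 = 0 carry 1
  final carry 1

0b100010000000111011110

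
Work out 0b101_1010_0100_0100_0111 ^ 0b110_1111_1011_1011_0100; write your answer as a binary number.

XOR bit by bit (1 where the bits differ):
  1011010010001000111
^ 1101111101110110100
= 0110101111111110011

0b0110101111111110011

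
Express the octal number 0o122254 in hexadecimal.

0xa4ac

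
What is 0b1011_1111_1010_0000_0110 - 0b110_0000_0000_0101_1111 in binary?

0b1011111100110100111

Subtract column by column in base 2:
  0-1 → 1 (borrow)
  1-1-1 → 1 (borrow)
  1-1-1 → 1 (borrow)
  0-1-1 → 0 (borrow)
  0-1-1 → 0 (borrow)
  0-0-1 → 1 (borrow)
  0-1-1 → 0 (borrow)
  0-0-1 → 1 (borrow)
  0-0-1 → 1 (borrow)
  1-0-1 → 0
  0-0 → 0
  1-0 → 1
  1-0 → 1
  1-0 → 1
  1-0 → 1
  1-0 → 1
  1-0 → 1
  1-1 → 0
  0-1 → 1 (borrow)
  1-0-1 → 0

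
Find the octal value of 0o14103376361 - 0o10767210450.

0o3114165711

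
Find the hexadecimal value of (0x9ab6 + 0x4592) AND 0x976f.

0x8048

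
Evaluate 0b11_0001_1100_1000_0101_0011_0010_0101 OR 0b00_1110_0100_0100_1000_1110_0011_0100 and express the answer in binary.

OR bit by bit (1 where either bit is 1):
  110001110010000101001100100101
| 001110010001001000111000110100
= 111111110011001101111100110101

0b111111110011001101111100110101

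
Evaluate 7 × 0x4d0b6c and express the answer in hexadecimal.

0x21b4ff4

Multiply each base-16 digit by 7, carrying:
  c×7 = 84 → write 4 carry 5
  6×7+5 = 47 → write f carry 2
  b×7+2 = 79 → write f carry 4
  0×7+4 = 4 → write 4
  d×7 = 91 → write b carry 5
  4×7+5 = 33 → write 1 carry 2
  remaining carry: 2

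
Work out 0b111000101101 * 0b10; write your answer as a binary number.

Multiply each base-2 digit by 2, carrying:
  1×2 = 2 → write 0 carry 1
  0×2+1 = 1 → write 1
  1×2 = 2 → write 0 carry 1
  1×2+1 = 3 → write 1 carry 1
  0×2+1 = 1 → write 1
  1×2 = 2 → write 0 carry 1
  0×2+1 = 1 → write 1
  0×2 = 0 → write 0
  0×2 = 0 → write 0
  1×2 = 2 → write 0 carry 1
  1×2+1 = 3 → write 1 carry 1
  1×2+1 = 3 → write 1 carry 1
  remaining carry: 1

0b1110001011010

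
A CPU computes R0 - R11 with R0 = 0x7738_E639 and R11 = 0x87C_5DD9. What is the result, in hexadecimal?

0x6EBC8860

Subtract column by column in base 16:
  9-9 → 0
  3-D → 6 (borrow)
  6-D-1 → 8 (borrow)
  E-5-1 → 8
  8-C → C (borrow)
  3-7-1 → B (borrow)
  7-8-1 → E (borrow)
  7-0-1 → 6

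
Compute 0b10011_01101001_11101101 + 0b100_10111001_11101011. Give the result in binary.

0b110000010001111011000

Add column by column in base 2, right to left:
  1+1 = 0 carry 1
  0+1+1 = 0 carry 1
  1+0+1 = 0 carry 1
  1+1+1 = 1 carry 1
  0+0+1 = 1
  1+1 = 0 carry 1
  1+1+1 = 1 carry 1
  1+1+1 = 1 carry 1
  1+1+1 = 1 carry 1
  0+0+1 = 1
  0+0 = 0
  1+1 = 0 carry 1
  0+1+1 = 0 carry 1
  1+1+1 = 1 carry 1
  1+0+1 = 0 carry 1
  0+1+1 = 0 carry 1
  1+0+1 = 0 carry 1
  1+0+1 = 0 carry 1
  0+1+1 = 0 carry 1
  0+0+1 = 1
  1+0 = 1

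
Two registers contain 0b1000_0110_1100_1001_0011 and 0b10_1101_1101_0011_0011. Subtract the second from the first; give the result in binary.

Subtract column by column in base 2:
  1-1 → 0
  1-1 → 0
  0-0 → 0
  0-0 → 0
  1-1 → 0
  0-1 → 1 (borrow)
  0-0-1 → 1 (borrow)
  1-0-1 → 0
  0-1 → 1 (borrow)
  0-0-1 → 1 (borrow)
  1-1-1 → 1 (borrow)
  1-1-1 → 1 (borrow)
  0-1-1 → 0 (borrow)
  1-0-1 → 0
  1-1 → 0
  0-1 → 1 (borrow)
  0-0-1 → 1 (borrow)
  0-1-1 → 0 (borrow)
  0-0-1 → 1 (borrow)
  1-0-1 → 0

0b1011000111101100000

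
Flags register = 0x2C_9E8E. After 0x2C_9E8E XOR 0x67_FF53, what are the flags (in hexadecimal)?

0x4B61DD

XOR each hex digit independently (no carries):
  2^6=4, C^7=B, 9^F=6, E^F=1, 8^5=D, E^3=D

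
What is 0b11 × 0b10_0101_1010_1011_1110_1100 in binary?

0b11100010000001111000100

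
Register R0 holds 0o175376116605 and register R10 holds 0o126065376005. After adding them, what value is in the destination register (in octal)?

Add column by column in base 8, right to left:
  5+5 = 2 carry 1
  0+0+1 = 1
  6+0 = 6
  6+6 = 4 carry 1
  1+7+1 = 1 carry 1
  1+3+1 = 5
  6+5 = 3 carry 1
  7+6+1 = 6 carry 1
  3+0+1 = 4
  5+6 = 3 carry 1
  7+2+1 = 2 carry 1
  1+1+1 = 3

0o323463514612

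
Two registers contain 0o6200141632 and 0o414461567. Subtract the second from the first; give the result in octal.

Subtract column by column in base 8:
  2-7 → 3 (borrow)
  3-6-1 → 4 (borrow)
  6-5-1 → 0
  1-1 → 0
  4-6 → 6 (borrow)
  1-4-1 → 4 (borrow)
  0-4-1 → 3 (borrow)
  0-1-1 → 6 (borrow)
  2-4-1 → 5 (borrow)
  6-0-1 → 5

0o5563460043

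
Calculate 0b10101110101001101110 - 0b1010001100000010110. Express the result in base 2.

0b1011101001001011000

Subtract column by column in base 2:
  0-0 → 0
  1-1 → 0
  1-1 → 0
  1-0 → 1
  0-1 → 1 (borrow)
  1-0-1 → 0
  1-0 → 1
  0-0 → 0
  0-0 → 0
  1-0 → 1
  0-0 → 0
  1-1 → 0
  0-1 → 1 (borrow)
  1-0-1 → 0
  1-0 → 1
  1-0 → 1
  0-1 → 1 (borrow)
  1-0-1 → 0
  0-1 → 1 (borrow)
  1-0-1 → 0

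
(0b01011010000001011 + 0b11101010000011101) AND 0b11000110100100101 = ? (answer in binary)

0b1000100000100000

Add column by column in base 2, right to left:
  1+1 = 0 carry 1
  1+0+1 = 0 carry 1
  0+1+1 = 0 carry 1
  1+1+1 = 1 carry 1
  0+1+1 = 0 carry 1
  0+0+1 = 1
  0+0 = 0
  0+0 = 0
  0+0 = 0
  0+0 = 0
  1+1 = 0 carry 1
  0+0+1 = 1
  1+1 = 0 carry 1
  1+0+1 = 0 carry 1
  0+1+1 = 0 carry 1
  1+1+1 = 1 carry 1
  0+1+1 = 0 carry 1
  final carry 1
Sum = 0b101000100000101000; now AND with 0b11000110100100101:
  101000100000101000
& 011000110100100101
= 001000100000100000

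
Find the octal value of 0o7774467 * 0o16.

0o157720402

Multiply each base-8 digit by 14, carrying:
  7×14 = 98 → write 2 carry 12
  6×14+12 = 96 → write 0 carry 12
  4×14+12 = 68 → write 4 carry 8
  4×14+8 = 64 → write 0 carry 8
  7×14+8 = 106 → write 2 carry 13
  7×14+13 = 111 → write 7 carry 13
  7×14+13 = 111 → write 7 carry 13
  remaining carry: 15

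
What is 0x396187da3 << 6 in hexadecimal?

0xe5861f68c0

6 bits is not a whole number of base-16 digits; in binary: 1110010110000110000111110110100011 << 6 = 1110010110000110000111110110100011000000.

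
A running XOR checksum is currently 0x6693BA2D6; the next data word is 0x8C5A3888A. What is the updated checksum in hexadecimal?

XOR each hex digit independently (no carries):
  6^8=E, 6^C=A, 9^5=C, 3^A=9, B^3=8, A^8=2, 2^8=A, D^8=5, 6^A=C

0xEAC982A5C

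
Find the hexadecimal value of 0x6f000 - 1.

The trailing 3 digits are 0, so subtracting 1 borrows through: they become F and the next digit up decrements.

0x6efff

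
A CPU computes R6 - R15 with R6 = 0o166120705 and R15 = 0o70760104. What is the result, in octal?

0o75140601

Subtract column by column in base 8:
  5-4 → 1
  0-0 → 0
  7-1 → 6
  0-0 → 0
  2-6 → 4 (borrow)
  1-7-1 → 1 (borrow)
  6-0-1 → 5
  6-7 → 7 (borrow)
  1-0-1 → 0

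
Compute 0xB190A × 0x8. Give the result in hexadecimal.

Multiply each base-16 digit by 8, carrying:
  A×8 = 80 → write 0 carry 5
  0×8+5 = 5 → write 5
  9×8 = 72 → write 8 carry 4
  1×8+4 = 12 → write C
  B×8 = 88 → write 8 carry 5
  remaining carry: 5

0x58C850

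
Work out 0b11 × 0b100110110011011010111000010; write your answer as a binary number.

0b1110100011010010000101000110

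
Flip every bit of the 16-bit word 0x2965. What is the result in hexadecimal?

0xd69a

Each hex digit d becomes f−d:
  2→d, 9→6, 6→9, 5→a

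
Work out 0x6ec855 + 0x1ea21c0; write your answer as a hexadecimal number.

0x258ea15

Add column by column in base 16, right to left:
  5+0 = 5
  5+c = 1 carry 1
  8+1+1 = a
  c+2 = e
  e+a = 8 carry 1
  6+e+1 = 5 carry 1
  0+1+1 = 2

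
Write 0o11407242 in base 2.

0b1001100000111010100010

Each octal digit is 3 bits: 1=001 1=001 4=100 0=000 7=111 2=010 4=100 2=010.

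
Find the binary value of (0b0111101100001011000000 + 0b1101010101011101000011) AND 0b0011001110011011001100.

Add column by column in base 2, right to left:
  0+1 = 1
  0+1 = 1
  0+0 = 0
  0+0 = 0
  0+0 = 0
  0+0 = 0
  1+1 = 0 carry 1
  1+0+1 = 0 carry 1
  0+1+1 = 0 carry 1
  1+1+1 = 1 carry 1
  0+1+1 = 0 carry 1
  0+0+1 = 1
  0+1 = 1
  0+0 = 0
  1+1 = 0 carry 1
  1+0+1 = 0 carry 1
  0+1+1 = 0 carry 1
  1+0+1 = 0 carry 1
  1+1+1 = 1 carry 1
  1+0+1 = 0 carry 1
  1+1+1 = 1 carry 1
  0+1+1 = 0 carry 1
  final carry 1
Sum = 0b10101000001101000000011; now AND with 0b0011001110011011001100:
  10101000001101000000011
& 00011001110011011001100
= 00001000000001000000000

0b1000000001000000000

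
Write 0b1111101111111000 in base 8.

0o175770

Group the bits in threes: 001 111 101 111 111 000 → 175770.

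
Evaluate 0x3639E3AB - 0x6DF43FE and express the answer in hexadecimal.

Subtract column by column in base 16:
  B-E → D (borrow)
  A-F-1 → A (borrow)
  3-3-1 → F (borrow)
  E-4-1 → 9
  9-F → A (borrow)
  3-D-1 → 5 (borrow)
  6-6-1 → F (borrow)
  3-0-1 → 2

0x2F5A9FAD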